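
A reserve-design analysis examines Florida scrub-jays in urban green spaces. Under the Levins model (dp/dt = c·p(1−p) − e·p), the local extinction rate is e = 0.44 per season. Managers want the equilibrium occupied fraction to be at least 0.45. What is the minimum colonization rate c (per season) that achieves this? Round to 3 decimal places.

p* = 1 − e/c ≥ 0.45 requires e/c ≤ 0.5500, i.e. c ≥ e/0.5500.
c_min = 0.44/0.5500 = 0.8000.

0.800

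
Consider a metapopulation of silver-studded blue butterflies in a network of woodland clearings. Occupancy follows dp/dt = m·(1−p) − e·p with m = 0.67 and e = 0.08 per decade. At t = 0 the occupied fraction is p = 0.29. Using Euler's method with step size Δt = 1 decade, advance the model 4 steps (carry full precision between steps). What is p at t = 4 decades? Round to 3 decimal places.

Update rule: p ← p + [m·(1−p) − e·p]·Δt with Δt = 1.
p: 0.29000 → 0.74250  (Δp = +0.45250)
p: 0.74250 → 0.85562  (Δp = +0.11313)
p: 0.85562 → 0.88391  (Δp = +0.02828)
p: 0.88391 → 0.89098  (Δp = +0.00707)

0.891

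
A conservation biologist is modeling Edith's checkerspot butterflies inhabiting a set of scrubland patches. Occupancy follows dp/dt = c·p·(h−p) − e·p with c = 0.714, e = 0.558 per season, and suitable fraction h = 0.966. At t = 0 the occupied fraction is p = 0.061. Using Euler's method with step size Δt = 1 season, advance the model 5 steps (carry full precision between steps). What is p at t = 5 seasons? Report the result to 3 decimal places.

Update rule: p ← p + [c·p·(h−p) − e·p]·Δt with Δt = 1.
p: 0.06100 → 0.06638  (Δp = +0.00538)
p: 0.06638 → 0.07198  (Δp = +0.00560)
p: 0.07198 → 0.07776  (Δp = +0.00578)
p: 0.07776 → 0.08368  (Δp = +0.00593)
p: 0.08368 → 0.08971  (Δp = +0.00602)

0.090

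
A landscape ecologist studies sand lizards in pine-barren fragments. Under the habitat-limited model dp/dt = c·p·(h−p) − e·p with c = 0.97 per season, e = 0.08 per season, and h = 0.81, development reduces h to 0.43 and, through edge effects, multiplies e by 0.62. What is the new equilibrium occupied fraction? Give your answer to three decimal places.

0.379

Before: p* = h − e/c = 0.81 − 0.08/0.97 = 0.81 − 0.0825 = 0.7275.
After: c = 0.97, e = 0.0496, h = 0.43; p* = 0.43 − 0.0496/0.97 = 0.3789.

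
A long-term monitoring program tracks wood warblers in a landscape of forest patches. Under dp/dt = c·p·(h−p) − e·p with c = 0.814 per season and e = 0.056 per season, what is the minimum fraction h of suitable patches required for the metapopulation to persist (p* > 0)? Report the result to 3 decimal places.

0.069

p* = h − e/c is positive only when h > e/c.
h_min = e/c = 0.056/0.814 = 0.0688.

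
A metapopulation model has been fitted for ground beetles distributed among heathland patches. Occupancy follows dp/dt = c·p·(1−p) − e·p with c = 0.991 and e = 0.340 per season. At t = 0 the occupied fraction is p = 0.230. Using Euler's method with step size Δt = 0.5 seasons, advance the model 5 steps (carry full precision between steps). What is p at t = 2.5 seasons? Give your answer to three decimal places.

0.484

Update rule: p ← p + [c·p·(1−p) − e·p]·Δt with Δt = 0.5.
t = 0.5: p = 0.23000 + (+0.04865) = 0.27865
t = 1: p = 0.27865 + (+0.05223) = 0.33088
t = 1.5: p = 0.33088 + (+0.05345) = 0.38433
t = 2: p = 0.38433 + (+0.05191) = 0.43624
t = 2.5: p = 0.43624 + (+0.04770) = 0.48394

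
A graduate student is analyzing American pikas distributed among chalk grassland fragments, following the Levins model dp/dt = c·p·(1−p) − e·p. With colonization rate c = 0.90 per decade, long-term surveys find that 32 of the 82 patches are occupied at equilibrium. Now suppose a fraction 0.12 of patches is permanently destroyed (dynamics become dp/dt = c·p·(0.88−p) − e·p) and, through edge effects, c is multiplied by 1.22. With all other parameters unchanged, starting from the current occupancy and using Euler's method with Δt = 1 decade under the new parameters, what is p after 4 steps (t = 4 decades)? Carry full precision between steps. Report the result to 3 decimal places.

0.381

Observed p* = 32/82 = 0.39024.
Balance c(1−p*) = e gives e = 0.90×(1 − 0.39024) = 0.54878.
Starting from p₀ = 0.39024; update p ← p + (dp/dt)·Δt with the new parameters.
p: 0.39024 → 0.38594  (Δp = -0.00430)
p: 0.38594 → 0.38351  (Δp = -0.00243)
p: 0.38351 → 0.38211  (Δp = -0.00139)
p: 0.38211 → 0.38131  (Δp = -0.00080)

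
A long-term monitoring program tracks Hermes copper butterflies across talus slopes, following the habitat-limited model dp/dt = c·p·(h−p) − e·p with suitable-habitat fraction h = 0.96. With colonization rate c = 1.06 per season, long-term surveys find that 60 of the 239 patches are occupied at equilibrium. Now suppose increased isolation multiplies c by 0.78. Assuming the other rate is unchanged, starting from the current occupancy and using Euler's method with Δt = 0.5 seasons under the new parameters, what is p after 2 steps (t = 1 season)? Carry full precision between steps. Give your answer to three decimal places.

Observed p* = 60/239 = 0.25105.
Balance c(h−p*) = e gives e = 1.06×(0.96 − 0.25105) = 0.75149.
Starting from p₀ = 0.25105; update p ← p + (dp/dt)·Δt with the new parameters.
step 1: Δp = -0.02075, p = 0.23029
step 2: Δp = -0.01706, p = 0.21323

0.213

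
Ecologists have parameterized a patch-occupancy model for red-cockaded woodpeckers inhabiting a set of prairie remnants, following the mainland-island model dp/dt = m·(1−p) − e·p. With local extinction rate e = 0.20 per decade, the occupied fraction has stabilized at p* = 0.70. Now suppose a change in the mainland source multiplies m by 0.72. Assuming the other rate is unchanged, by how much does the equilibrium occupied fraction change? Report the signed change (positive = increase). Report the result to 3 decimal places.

-0.073

Balance m(1−p*) = e·p* gives m = e·p*/(1−p*) = 0.20×0.70000/0.30000 = 0.46667.
New p* = m/(m+e) = 0.33600/(0.33600+0.20000) = 0.62687.
Δp* = 0.62687 − 0.70000 = -0.07313.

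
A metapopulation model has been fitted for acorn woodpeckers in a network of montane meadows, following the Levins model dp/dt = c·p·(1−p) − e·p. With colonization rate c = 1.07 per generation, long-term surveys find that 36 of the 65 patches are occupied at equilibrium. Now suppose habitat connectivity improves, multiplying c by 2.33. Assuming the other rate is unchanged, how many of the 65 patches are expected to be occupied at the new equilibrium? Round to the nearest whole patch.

Observed p* = 36/65 = 0.55385.
Balance c(1−p*) = e gives e = 1.07×(1 − 0.55385) = 0.47738.
New p* = 1 − e/c = 1 − 0.47738/2.49310 = 0.80852.
Expected occupied = 65 × 0.80852 = 52.55 ≈ 53.

53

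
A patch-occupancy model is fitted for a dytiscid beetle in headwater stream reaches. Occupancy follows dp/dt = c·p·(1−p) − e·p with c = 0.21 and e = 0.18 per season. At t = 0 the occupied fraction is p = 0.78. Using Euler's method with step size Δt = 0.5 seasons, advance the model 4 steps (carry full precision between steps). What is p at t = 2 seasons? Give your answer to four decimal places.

0.6104

Update rule: p ← p + [c·p·(1−p) − e·p]·Δt with Δt = 0.5.
t = 0.5: p = 0.78000 + (-0.05218) = 0.72782
t = 1: p = 0.72782 + (-0.04470) = 0.68311
t = 1.5: p = 0.68311 + (-0.03875) = 0.64436
t = 2: p = 0.64436 + (-0.03393) = 0.61043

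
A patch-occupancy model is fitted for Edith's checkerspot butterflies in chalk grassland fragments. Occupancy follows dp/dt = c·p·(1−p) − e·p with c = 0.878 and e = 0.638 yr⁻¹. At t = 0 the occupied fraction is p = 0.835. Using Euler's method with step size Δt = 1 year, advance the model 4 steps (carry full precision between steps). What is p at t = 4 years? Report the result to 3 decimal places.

0.318

Update rule: p ← p + [c·p·(1−p) − e·p]·Δt with Δt = 1.
p: 0.83500 → 0.42324  (Δp = -0.41176)
p: 0.42324 → 0.36754  (Δp = -0.05570)
p: 0.36754 → 0.33714  (Δp = -0.03039)
p: 0.33714 → 0.31826  (Δp = -0.01888)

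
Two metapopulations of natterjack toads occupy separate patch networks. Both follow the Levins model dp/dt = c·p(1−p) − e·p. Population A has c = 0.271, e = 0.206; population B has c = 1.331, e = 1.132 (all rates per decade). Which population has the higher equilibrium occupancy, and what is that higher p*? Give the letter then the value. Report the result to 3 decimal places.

A: p*_A = 1 − 0.206/0.271 = 0.2399.
B: p*_B = 1 − 1.132/1.331 = 0.1495.
A is higher at 0.2399.

A, 0.240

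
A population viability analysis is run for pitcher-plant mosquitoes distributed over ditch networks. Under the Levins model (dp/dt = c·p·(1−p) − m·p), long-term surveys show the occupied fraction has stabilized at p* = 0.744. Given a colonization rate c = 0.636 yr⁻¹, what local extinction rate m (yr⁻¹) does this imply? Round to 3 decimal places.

0.163

At equilibrium c(1−p*) = m.
m = 0.636 × (1 − 0.744) = 0.636 × 0.2560 = 0.1628.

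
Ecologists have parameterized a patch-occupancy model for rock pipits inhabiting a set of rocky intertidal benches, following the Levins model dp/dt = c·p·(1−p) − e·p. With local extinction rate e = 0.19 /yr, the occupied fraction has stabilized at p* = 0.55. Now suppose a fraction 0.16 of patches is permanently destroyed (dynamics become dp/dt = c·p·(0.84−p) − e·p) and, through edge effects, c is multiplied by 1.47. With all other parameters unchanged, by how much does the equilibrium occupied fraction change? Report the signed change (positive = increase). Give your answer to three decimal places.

Balance c(1−p*) = e gives c = e/(1 − 0.55000) = 0.19/0.45000 = 0.42222.
New p* = 0.84 − e/c = 0.84 − 0.19000/0.62066 = 0.53387.
Δp* = 0.53387 − 0.55000 = -0.01613.

-0.016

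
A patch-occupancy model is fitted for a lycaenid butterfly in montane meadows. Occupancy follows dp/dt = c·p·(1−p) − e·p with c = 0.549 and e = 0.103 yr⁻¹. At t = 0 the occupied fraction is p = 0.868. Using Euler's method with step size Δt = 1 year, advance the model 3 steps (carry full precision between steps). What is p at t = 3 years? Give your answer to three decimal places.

Update rule: p ← p + [c·p·(1−p) − e·p]·Δt with Δt = 1.
p: 0.86800 → 0.84150  (Δp = -0.02650)
p: 0.84150 → 0.82805  (Δp = -0.01345)
p: 0.82805 → 0.82093  (Δp = -0.00712)

0.821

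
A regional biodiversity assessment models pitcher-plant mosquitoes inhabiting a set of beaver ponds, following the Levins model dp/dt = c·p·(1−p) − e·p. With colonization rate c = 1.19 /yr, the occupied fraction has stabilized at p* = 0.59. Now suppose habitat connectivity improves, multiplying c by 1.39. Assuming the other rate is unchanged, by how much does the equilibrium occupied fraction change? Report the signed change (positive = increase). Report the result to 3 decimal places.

0.115

Balance c(1−p*) = e gives e = 1.19×(1 − 0.59000) = 0.48790.
New p* = 1 − e/c = 1 − 0.48790/1.65410 = 0.70504.
Δp* = 0.70504 − 0.59000 = +0.11504.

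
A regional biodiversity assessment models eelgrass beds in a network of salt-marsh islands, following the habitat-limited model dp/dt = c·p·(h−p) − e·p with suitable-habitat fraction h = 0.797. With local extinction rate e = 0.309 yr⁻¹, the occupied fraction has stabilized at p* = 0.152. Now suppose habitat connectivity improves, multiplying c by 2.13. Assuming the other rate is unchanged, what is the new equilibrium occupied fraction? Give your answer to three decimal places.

0.494

Balance c(h−p*) = e gives c = e/(0.797 − 0.15200) = 0.309/0.64500 = 0.47907.
New p* = 0.797 − e/c = 0.797 − 0.30900/1.02042 = 0.49418.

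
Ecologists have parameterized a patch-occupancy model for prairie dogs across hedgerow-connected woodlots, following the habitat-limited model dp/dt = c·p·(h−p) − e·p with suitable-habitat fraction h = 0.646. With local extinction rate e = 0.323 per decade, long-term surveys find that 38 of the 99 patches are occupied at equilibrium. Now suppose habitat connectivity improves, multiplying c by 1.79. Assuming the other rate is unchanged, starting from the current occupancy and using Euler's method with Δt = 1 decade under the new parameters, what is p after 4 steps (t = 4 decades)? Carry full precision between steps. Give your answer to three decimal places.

0.500

Observed p* = 38/99 = 0.38384.
Balance c(h−p*) = e gives c = e/(0.646 − 0.38384) = 0.323/0.26216 = 1.23206.
Starting from p₀ = 0.38384; update p ← p + (dp/dt)·Δt with the new parameters.
  1  |  dp/dt·Δt = +0.097944  |  p_1 = 0.481782
  2  |  dp/dt·Δt = +0.018869  |  p_2 = 0.500651
  3  |  dp/dt·Δt = -0.001226  |  p_3 = 0.499425
  4  |  dp/dt·Δt = +0.000127  |  p_4 = 0.499553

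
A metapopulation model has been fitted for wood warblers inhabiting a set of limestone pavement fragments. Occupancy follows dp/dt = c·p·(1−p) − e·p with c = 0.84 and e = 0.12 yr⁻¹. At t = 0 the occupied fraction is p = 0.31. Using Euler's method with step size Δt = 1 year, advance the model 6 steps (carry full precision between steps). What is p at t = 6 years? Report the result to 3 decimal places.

0.853

Update rule: p ← p + [c·p·(1−p) − e·p]·Δt with Δt = 1.
p: 0.31000 → 0.45248  (Δp = +0.14248)
p: 0.45248 → 0.60628  (Δp = +0.15381)
p: 0.60628 → 0.73404  (Δp = +0.12776)
p: 0.73404 → 0.80994  (Δp = +0.07590)
p: 0.80994 → 0.84206  (Δp = +0.03211)
p: 0.84206 → 0.85273  (Δp = +0.01067)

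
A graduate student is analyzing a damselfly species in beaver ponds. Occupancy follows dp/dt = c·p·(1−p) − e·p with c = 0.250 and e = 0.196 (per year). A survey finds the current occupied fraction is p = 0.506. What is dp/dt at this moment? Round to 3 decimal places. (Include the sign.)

-0.037

Colonization term: c·p·(1−p) = 0.250×0.506×0.4940 = 0.06249.
Extinction term: e·p = 0.09918.
dp/dt = 0.06249 − 0.09918 = -0.03669.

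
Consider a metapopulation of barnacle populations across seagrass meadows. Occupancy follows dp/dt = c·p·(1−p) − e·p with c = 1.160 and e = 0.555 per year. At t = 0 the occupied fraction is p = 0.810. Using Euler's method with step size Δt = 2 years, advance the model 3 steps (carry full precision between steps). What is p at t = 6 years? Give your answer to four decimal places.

0.5203

Update rule: p ← p + [c·p·(1−p) − e·p]·Δt with Δt = 2.
step 1: Δp = -0.54205, p = 0.26795
step 2: Δp = +0.15765, p = 0.42560
step 3: Δp = +0.09474, p = 0.52034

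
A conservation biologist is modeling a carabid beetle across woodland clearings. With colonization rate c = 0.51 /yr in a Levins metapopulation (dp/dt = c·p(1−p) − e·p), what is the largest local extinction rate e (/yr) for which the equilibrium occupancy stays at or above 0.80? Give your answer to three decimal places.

1 − e/c ≥ 0.80 ⇒ e ≤ c(1 − 0.80) = 0.51 × 0.2000.
e_max = 0.1020.

0.102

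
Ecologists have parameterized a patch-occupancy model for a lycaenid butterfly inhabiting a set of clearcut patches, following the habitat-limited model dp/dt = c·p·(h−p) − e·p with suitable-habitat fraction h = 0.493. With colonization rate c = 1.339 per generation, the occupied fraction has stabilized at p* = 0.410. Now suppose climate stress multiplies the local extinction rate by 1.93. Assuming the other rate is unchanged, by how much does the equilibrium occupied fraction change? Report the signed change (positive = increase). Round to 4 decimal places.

-0.0772

Balance c(h−p*) = e gives e = 1.339×(0.493 − 0.41000) = 0.11114.
New p* = 0.493 − e/c = 0.493 − 0.21450/1.33900 = 0.33281.
Δp* = 0.33281 − 0.41000 = -0.07719.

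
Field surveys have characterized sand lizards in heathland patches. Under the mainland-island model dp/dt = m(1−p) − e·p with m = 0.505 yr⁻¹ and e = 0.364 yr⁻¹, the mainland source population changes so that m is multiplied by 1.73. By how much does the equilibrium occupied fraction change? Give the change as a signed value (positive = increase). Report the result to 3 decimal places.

0.125

Before: p* = 0.505/(0.505+0.364) = 0.5811.
After: m = 0.87365, e = 0.364; p* = 0.87365/1.2376 = 0.7059.
Δp* = 0.7059 − 0.5811 = +0.1248.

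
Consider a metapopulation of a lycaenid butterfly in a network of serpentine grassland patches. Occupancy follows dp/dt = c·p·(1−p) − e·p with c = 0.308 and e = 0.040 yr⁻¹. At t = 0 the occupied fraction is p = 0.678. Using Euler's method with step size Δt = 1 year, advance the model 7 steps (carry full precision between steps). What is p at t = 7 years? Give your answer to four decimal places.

Update rule: p ← p + [c·p·(1−p) − e·p]·Δt with Δt = 1.
step 1: Δp = +0.04012, p = 0.71812
step 2: Δp = +0.03362, p = 0.75174
step 3: Δp = +0.02741, p = 0.77915
step 4: Δp = +0.02183, p = 0.80099
step 5: Δp = +0.01706, p = 0.81804
step 6: Δp = +0.01312, p = 0.83117
step 7: Δp = +0.00997, p = 0.84114

0.8411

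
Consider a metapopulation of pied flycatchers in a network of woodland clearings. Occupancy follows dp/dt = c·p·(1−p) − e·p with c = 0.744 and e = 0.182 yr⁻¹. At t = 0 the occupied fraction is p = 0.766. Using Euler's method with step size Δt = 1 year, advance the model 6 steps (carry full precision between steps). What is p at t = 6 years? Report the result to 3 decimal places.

0.755

Update rule: p ← p + [c·p·(1−p) − e·p]·Δt with Δt = 1.
step 1: Δp = -0.00605, p = 0.75995
step 2: Δp = -0.00258, p = 0.75736
step 3: Δp = -0.00112, p = 0.75624
step 4: Δp = -0.00049, p = 0.75576
step 5: Δp = -0.00021, p = 0.75554
step 6: Δp = -0.00009, p = 0.75545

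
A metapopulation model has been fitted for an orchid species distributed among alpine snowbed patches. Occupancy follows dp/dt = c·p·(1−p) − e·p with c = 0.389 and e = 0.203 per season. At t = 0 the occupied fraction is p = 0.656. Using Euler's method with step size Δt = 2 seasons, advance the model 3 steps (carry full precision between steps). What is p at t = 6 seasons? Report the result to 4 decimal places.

Update rule: p ← p + [c·p·(1−p) − e·p]·Δt with Δt = 2.
p: 0.65600 → 0.56523  (Δp = -0.09077)
p: 0.56523 → 0.52694  (Δp = -0.03829)
p: 0.52694 → 0.50694  (Δp = -0.02000)

0.5069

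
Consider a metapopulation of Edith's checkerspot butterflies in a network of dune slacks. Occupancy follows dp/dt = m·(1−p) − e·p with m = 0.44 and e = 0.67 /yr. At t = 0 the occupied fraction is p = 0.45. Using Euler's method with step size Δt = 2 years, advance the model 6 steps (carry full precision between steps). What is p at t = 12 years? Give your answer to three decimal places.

Update rule: p ← p + [m·(1−p) − e·p]·Δt with Δt = 2.
t = 2: p = 0.45000 + (-0.11900) = 0.33100
t = 4: p = 0.33100 + (+0.14518) = 0.47618
t = 6: p = 0.47618 + (-0.17712) = 0.29906
t = 8: p = 0.29906 + (+0.21609) = 0.51515
t = 10: p = 0.51515 + (-0.26362) = 0.25152
t = 12: p = 0.25152 + (+0.32162) = 0.57314

0.573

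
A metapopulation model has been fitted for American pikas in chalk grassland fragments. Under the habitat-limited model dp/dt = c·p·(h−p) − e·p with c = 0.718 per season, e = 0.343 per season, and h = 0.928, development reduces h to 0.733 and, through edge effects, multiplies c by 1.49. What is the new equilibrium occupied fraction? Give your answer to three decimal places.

0.412

Before: p* = h − e/c = 0.928 − 0.343/0.718 = 0.928 − 0.4777 = 0.4503.
After: c = 1.06982, e = 0.343, h = 0.733; p* = 0.733 − 0.343/1.06982 = 0.4124.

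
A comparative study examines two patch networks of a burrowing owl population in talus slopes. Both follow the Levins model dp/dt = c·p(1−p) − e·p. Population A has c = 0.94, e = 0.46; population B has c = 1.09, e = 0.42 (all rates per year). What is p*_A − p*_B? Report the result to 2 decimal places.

A: p*_A = 1 − 0.46/0.94 = 0.5106.
B: p*_B = 1 − 0.42/1.09 = 0.6147.
p*_A − p*_B = 0.5106 − 0.6147 = -0.1040.

-0.10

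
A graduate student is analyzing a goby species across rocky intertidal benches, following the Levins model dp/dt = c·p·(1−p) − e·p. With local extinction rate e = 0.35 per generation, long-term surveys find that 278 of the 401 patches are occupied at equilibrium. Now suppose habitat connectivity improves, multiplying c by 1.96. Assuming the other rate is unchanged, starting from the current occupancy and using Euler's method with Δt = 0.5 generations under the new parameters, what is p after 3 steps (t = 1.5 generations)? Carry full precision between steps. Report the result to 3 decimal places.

Observed p* = 278/401 = 0.69327.
Balance c(1−p*) = e gives c = e/(1 − 0.69327) = 0.35/0.30673 = 1.14106.
Starting from p₀ = 0.69327; update p ← p + (dp/dt)·Δt with the new parameters.
t = 0.5: p = 0.69327 + (+0.11647) = 0.80974
t = 1: p = 0.80974 + (+0.03058) = 0.84031
t = 1.5: p = 0.84031 + (+0.00300) = 0.84331

0.843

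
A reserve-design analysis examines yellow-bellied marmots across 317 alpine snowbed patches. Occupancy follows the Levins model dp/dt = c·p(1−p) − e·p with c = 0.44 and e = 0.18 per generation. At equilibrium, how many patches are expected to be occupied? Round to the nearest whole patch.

p* = 1 − e/c = 1 − 0.18/0.44 = 0.5909.
Expected occupied patches = N × p* = 317 × 0.5909 = 187.32 ≈ 187.

187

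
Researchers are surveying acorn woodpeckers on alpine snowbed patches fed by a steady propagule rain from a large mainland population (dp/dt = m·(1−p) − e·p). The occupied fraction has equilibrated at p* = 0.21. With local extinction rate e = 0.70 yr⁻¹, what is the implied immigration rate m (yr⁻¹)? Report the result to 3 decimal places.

At equilibrium m(1−p*) = e·p*, so m = e·p*/(1−p*).
m = 0.70 × 0.21 / 0.7900 = 0.1470/0.7900 = 0.1861.

0.186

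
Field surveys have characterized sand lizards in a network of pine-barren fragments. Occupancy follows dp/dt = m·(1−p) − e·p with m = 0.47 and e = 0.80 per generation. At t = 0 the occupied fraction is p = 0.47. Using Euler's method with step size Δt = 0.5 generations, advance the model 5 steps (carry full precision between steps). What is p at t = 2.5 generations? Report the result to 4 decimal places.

0.3707

Update rule: p ← p + [m·(1−p) − e·p]·Δt with Δt = 0.5.
  1  |  dp/dt·Δt = -0.063450  |  p_1 = 0.406550
  2  |  dp/dt·Δt = -0.023159  |  p_2 = 0.383391
  3  |  dp/dt·Δt = -0.008453  |  p_3 = 0.374938
  4  |  dp/dt·Δt = -0.003085  |  p_4 = 0.371852
  5  |  dp/dt·Δt = -0.001126  |  p_5 = 0.370726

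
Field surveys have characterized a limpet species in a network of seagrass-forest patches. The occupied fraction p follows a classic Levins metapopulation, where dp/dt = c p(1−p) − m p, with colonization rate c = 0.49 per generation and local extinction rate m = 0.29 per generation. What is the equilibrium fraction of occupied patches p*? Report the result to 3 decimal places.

Setting dp/dt = 0 and dividing through by p* gives c·(1−p*) = m.
So p* = 1 − m/c = 1 − 0.29/0.49 = 1 − 0.5918 = 0.4082.

0.408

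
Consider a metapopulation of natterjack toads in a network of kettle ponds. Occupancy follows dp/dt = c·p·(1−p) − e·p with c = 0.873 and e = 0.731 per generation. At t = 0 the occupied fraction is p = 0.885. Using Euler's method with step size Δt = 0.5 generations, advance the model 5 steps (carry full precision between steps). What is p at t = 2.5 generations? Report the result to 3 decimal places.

0.338

Update rule: p ← p + [c·p·(1−p) − e·p]·Δt with Δt = 0.5.
p: 0.88500 → 0.60596  (Δp = -0.27904)
p: 0.60596 → 0.48870  (Δp = -0.11725)
p: 0.48870 → 0.41915  (Δp = -0.06955)
p: 0.41915 → 0.37222  (Δp = -0.04693)
p: 0.37222 → 0.33817  (Δp = -0.03405)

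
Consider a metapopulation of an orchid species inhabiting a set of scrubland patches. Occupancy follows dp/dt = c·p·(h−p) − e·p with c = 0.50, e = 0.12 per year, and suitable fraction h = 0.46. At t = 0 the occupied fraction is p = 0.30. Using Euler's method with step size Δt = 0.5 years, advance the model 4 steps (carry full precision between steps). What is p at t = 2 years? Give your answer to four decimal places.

0.2791

Update rule: p ← p + [c·p·(h−p) − e·p]·Δt with Δt = 0.5.
step 1: Δp = -0.00600, p = 0.29400
step 2: Δp = -0.00544, p = 0.28856
step 3: Δp = -0.00495, p = 0.28361
step 4: Δp = -0.00451, p = 0.27910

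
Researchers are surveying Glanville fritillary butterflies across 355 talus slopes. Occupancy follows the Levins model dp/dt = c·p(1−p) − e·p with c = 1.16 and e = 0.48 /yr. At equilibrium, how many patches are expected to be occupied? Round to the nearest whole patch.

208

p* = 1 − e/c = 1 − 0.48/1.16 = 0.5862.
Expected occupied patches = N × p* = 355 × 0.5862 = 208.10 ≈ 208.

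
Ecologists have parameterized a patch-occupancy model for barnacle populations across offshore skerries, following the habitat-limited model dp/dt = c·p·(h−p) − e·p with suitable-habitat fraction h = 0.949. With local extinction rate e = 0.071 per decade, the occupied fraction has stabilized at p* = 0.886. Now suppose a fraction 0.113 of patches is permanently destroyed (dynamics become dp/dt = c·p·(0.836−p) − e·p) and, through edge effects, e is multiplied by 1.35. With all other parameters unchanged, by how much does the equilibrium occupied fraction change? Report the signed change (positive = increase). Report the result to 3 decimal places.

-0.135

Balance c(h−p*) = e gives c = e/(0.949 − 0.88600) = 0.071/0.06300 = 1.12698.
New p* = 0.836 − e/c = 0.836 − 0.09585/1.12698 = 0.75095.
Δp* = 0.75095 − 0.88600 = -0.13505.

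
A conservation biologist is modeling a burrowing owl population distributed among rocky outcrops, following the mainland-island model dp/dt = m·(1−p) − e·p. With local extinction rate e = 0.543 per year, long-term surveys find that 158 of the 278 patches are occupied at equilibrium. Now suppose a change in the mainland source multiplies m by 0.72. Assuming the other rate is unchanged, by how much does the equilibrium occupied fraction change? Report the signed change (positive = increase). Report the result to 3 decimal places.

-0.082

Observed p* = 158/278 = 0.56835.
Balance m(1−p*) = e·p* gives m = e·p*/(1−p*) = 0.543×0.56835/0.43165 = 0.71496.
New p* = m/(m+e) = 0.51477/(0.51477+0.54300) = 0.48666.
Δp* = 0.48666 − 0.56835 = -0.08169.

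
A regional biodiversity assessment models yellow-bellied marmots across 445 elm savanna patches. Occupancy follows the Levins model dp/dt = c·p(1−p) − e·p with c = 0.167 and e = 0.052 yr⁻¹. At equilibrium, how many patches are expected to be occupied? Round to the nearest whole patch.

p* = 1 − e/c = 1 − 0.052/0.167 = 0.6886.
Expected occupied patches = N × p* = 445 × 0.6886 = 306.44 ≈ 306.

306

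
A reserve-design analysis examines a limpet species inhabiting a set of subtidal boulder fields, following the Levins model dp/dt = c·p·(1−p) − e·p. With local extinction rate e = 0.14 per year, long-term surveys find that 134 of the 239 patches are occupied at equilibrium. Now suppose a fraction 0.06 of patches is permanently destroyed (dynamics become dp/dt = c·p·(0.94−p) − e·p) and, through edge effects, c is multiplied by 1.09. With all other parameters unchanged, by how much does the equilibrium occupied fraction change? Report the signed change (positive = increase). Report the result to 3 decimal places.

Observed p* = 134/239 = 0.56067.
Balance c(1−p*) = e gives c = e/(1 − 0.56067) = 0.14/0.43933 = 0.31867.
New p* = 0.94 − e/c = 0.94 − 0.14000/0.34735 = 0.53695.
Δp* = 0.53695 − 0.56067 = -0.02372.

-0.024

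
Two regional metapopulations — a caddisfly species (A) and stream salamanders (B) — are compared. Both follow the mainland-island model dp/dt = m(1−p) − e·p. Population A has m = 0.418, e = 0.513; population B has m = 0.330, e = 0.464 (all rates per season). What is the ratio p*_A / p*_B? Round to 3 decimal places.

A: p*_A = m/(m+e) = 0.418/0.9310 = 0.4490.
B: p*_B = 0.330/0.7940 = 0.4156.
p*_A / p*_B = 0.4490/0.4156 = 1.0803.

1.080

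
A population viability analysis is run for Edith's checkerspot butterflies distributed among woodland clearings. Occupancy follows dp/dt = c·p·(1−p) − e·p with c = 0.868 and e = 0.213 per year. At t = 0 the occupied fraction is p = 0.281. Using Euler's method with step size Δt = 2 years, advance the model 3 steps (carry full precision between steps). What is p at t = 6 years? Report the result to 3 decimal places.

0.762

Update rule: p ← p + [c·p·(1−p) − e·p]·Δt with Δt = 2.
step 1: Δp = +0.23103, p = 0.51203
step 2: Δp = +0.21562, p = 0.72766
step 3: Δp = +0.03405, p = 0.76170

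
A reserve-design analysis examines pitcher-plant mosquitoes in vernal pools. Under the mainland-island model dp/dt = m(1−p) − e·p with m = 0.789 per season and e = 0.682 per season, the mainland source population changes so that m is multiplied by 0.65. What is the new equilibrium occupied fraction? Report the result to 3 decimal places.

0.429

Before: p* = 0.789/(0.789+0.682) = 0.5364.
After: m = 0.51285, e = 0.682; p* = 0.51285/1.1949 = 0.4292.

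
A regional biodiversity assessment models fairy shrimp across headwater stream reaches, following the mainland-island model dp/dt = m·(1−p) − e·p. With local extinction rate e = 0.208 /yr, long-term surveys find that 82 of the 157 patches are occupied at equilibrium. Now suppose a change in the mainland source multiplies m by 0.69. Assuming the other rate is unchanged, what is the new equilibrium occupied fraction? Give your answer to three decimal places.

0.430

Observed p* = 82/157 = 0.52229.
Balance m(1−p*) = e·p* gives m = e·p*/(1−p*) = 0.208×0.52229/0.47771 = 0.22741.
New p* = m/(m+e) = 0.15691/(0.15691+0.20800) = 0.43000.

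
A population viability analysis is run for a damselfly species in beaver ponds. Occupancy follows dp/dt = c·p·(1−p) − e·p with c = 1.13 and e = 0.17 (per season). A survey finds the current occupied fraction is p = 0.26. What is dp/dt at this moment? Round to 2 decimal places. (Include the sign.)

0.17

Colonization term: c·p·(1−p) = 1.13×0.26×0.7400 = 0.21741.
Extinction term: e·p = 0.04420.
dp/dt = 0.21741 − 0.04420 = 0.17321.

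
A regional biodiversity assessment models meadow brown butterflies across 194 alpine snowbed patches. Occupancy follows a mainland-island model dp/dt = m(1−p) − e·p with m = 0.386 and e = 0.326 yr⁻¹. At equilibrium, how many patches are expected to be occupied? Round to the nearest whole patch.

105

p* = m/(m+e) = 0.386/0.7120 = 0.5421.
Expected occupied patches = N × p* = 194 × 0.5421 = 105.17 ≈ 105.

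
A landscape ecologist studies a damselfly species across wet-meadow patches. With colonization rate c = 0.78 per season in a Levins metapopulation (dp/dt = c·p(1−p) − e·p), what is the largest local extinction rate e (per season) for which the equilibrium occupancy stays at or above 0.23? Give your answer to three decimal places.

0.601

1 − e/c ≥ 0.23 ⇒ e ≤ c(1 − 0.23) = 0.78 × 0.7700.
e_max = 0.6006.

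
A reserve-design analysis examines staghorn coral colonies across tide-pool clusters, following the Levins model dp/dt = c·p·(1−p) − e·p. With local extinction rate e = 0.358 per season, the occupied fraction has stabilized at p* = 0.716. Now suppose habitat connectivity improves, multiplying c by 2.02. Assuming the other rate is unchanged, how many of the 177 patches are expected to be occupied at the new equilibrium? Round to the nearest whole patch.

Balance c(1−p*) = e gives c = e/(1 − 0.71600) = 0.358/0.28400 = 1.26056.
New p* = 1 − e/c = 1 − 0.35800/2.54633 = 0.85941.
Expected occupied = 177 × 0.85941 = 152.12 ≈ 152.

152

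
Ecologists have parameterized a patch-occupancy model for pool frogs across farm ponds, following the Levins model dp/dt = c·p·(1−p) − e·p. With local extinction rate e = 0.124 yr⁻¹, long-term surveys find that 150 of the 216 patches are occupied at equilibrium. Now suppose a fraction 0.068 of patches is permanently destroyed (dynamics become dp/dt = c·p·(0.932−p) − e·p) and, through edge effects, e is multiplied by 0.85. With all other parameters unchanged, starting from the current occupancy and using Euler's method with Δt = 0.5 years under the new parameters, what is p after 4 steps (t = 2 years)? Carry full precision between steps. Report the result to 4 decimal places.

0.6844

Observed p* = 150/216 = 0.69444.
Balance c(1−p*) = e gives c = e/(1 − 0.69444) = 0.124/0.30556 = 0.40582.
Starting from p₀ = 0.69444; update p ← p + (dp/dt)·Δt with the new parameters.
p: 0.69444 → 0.69132  (Δp = -0.00312)
p: 0.69132 → 0.68865  (Δp = -0.00267)
p: 0.68865 → 0.68636  (Δp = -0.00229)
p: 0.68636 → 0.68440  (Δp = -0.00196)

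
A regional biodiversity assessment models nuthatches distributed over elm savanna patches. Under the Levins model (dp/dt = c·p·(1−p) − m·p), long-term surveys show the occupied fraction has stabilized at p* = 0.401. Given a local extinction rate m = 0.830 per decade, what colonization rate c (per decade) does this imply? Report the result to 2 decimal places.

1.39

At equilibrium c(1−p*) = m, so c = m/(1−p*).
c = 0.830/(1 − 0.401) = 0.830/0.5990 = 1.3856.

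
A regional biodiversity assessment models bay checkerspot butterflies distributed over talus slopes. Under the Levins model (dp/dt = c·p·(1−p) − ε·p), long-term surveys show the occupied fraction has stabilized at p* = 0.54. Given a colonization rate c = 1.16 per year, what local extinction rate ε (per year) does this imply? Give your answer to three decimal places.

At equilibrium c(1−p*) = ε.
ε = 1.16 × (1 − 0.54) = 1.16 × 0.4600 = 0.5336.

0.534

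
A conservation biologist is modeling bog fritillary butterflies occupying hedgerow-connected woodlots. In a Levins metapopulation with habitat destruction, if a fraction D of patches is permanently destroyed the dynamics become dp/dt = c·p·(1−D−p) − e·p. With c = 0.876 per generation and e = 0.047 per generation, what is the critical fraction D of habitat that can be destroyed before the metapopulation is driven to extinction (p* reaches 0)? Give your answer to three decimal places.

0.946

The nontrivial equilibrium is p* = (1−D) − e/c; extinction occurs when this hits zero.
So D_crit = 1 − e/c = 1 − 0.047/0.876 = 1 − 0.0537 = 0.9463.
This equals the undisturbed p*, a classic result of Lande's extension.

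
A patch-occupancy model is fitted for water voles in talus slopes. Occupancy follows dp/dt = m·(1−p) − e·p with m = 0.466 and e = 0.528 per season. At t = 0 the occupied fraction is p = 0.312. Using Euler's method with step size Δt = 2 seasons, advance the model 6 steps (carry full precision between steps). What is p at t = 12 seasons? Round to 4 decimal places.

0.3230

Update rule: p ← p + [m·(1−p) − e·p]·Δt with Δt = 2.
p: 0.31200 → 0.62374  (Δp = +0.31174)
p: 0.62374 → 0.31574  (Δp = -0.30800)
p: 0.31574 → 0.62005  (Δp = +0.30431)
p: 0.62005 → 0.31939  (Δp = -0.30066)
p: 0.31939 → 0.61644  (Δp = +0.29705)
p: 0.61644 → 0.32296  (Δp = -0.29348)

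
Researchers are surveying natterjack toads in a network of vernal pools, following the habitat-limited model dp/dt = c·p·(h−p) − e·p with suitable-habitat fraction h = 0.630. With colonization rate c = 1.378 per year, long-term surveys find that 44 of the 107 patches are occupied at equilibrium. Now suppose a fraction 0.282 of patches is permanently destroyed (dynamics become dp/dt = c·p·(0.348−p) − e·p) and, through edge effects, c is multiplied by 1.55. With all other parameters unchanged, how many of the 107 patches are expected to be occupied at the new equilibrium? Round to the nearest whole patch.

Observed p* = 44/107 = 0.41121.
Balance c(h−p*) = e gives e = 1.378×(0.63 − 0.41121) = 0.30149.
New p* = 0.348 − e/c = 0.348 − 0.30149/2.13590 = 0.20685.
Expected occupied = 107 × 0.20685 = 22.13 ≈ 22.

22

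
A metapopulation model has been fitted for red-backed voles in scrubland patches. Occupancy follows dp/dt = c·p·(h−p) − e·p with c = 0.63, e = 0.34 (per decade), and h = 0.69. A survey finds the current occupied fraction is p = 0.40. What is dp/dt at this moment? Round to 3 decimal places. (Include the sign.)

Colonization term: c·p·(h−p) = 0.63×0.40×0.2900 = 0.07308.
Extinction term: e·p = 0.13600.
dp/dt = 0.07308 − 0.13600 = -0.06292.

-0.063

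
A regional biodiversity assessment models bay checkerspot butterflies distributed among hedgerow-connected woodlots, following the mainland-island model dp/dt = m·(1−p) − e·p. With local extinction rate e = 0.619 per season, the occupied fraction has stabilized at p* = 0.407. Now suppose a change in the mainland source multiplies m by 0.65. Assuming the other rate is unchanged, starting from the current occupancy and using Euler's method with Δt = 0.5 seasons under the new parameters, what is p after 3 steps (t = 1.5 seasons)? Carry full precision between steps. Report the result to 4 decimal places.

0.3251

Balance m(1−p*) = e·p* gives m = e·p*/(1−p*) = 0.619×0.40700/0.59300 = 0.42484.
Starting from p₀ = 0.40700; update p ← p + (dp/dt)·Δt with the new parameters.
step 1: Δp = -0.04409, p = 0.36291
step 2: Δp = -0.02436, p = 0.33856
step 3: Δp = -0.01345, p = 0.32510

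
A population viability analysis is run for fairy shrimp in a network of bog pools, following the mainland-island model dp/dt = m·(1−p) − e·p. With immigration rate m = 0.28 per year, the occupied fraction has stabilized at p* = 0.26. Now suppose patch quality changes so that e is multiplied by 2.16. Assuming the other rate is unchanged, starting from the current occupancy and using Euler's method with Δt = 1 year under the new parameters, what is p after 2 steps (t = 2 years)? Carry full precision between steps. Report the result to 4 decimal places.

Balance m(1−p*) = e·p* gives e = m(1−p*)/p* = 0.28×0.74000/0.26000 = 0.79692.
Starting from p₀ = 0.26000; update p ← p + (dp/dt)·Δt with the new parameters.
  1  |  dp/dt·Δt = -0.240352  |  p_1 = 0.019648
  2  |  dp/dt·Δt = +0.240677  |  p_2 = 0.260325

0.2603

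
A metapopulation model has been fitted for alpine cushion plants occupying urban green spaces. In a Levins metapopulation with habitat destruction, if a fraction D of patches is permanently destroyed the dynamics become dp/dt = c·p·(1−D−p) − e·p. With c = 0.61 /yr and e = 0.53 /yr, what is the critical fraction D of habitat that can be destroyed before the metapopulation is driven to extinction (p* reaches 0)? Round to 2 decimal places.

The nontrivial equilibrium is p* = (1−D) − e/c; extinction occurs when this hits zero.
So D_crit = 1 − e/c = 1 − 0.53/0.61 = 1 − 0.8689 = 0.1311.
Note this equals the original equilibrium occupancy — the Levins extinction-debt result.

0.13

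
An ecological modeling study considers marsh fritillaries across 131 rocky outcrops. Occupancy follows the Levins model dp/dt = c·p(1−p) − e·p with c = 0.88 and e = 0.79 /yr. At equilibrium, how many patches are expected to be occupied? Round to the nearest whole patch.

13

p* = 1 − e/c = 1 − 0.79/0.88 = 0.1023.
Expected occupied patches = N × p* = 131 × 0.1023 = 13.40 ≈ 13.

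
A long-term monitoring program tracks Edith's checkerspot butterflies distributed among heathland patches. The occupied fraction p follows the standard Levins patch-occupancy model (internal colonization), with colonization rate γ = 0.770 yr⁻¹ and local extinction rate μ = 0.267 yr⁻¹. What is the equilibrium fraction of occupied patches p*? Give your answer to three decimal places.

Setting dp/dt = 0 and dividing through by p* gives γ·(1−p*) = μ.
So p* = 1 − μ/γ = 1 − 0.267/0.770 = 1 − 0.3468 = 0.6532.

0.653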